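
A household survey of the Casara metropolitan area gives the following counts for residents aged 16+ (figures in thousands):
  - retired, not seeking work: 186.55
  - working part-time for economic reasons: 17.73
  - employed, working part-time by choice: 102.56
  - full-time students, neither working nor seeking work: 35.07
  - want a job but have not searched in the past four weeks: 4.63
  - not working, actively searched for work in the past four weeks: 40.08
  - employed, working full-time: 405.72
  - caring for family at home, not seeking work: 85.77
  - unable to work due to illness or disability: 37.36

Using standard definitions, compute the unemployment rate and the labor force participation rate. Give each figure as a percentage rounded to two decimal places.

Employed = 17.73 + 102.56 + 405.72 = 526.01 thousand (anyone who worked, including part-time for economic reasons, counts as employed).
Unemployed = 40.08 thousand.
Labor force = 526.01 + 40.08 = 566.09 thousand.
Not in labor force = 186.55 + 35.07 + 4.63 + 85.77 + 37.36 = 349.38 thousand (those not working and not actively searching are outside the labor force — including those who want a job but have given up searching).
Civilian working-age population = 566.09 + 349.38 = 915.47 thousand.
Unemployment rate = 40.08 / 566.09 = 7.08%.
Labor force participation rate = 566.09 / 915.47 = 61.84%.

Unemployment rate ≈ 7.08%; labor force participation rate ≈ 61.84%.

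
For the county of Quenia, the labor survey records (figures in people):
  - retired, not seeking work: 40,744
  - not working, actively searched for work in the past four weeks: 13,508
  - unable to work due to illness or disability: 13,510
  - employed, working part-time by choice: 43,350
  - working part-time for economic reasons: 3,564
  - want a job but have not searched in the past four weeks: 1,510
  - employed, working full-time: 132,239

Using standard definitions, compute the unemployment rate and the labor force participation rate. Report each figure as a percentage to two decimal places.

Unemployment rate ≈ 7.01%; labor force participation rate ≈ 77.55%.

Employed = 43,350 + 3,564 + 132,239 = 179,153 (anyone who worked, including part-time for economic reasons, counts as employed).
Unemployed = 13,508.
Labor force = 179,153 + 13,508 = 192,661.
Not in labor force = 40,744 + 13,510 + 1,510 = 55,764 (those not working and not actively searching are outside the labor force — including those who want a job but have given up searching).
Civilian working-age population = 192,661 + 55,764 = 248,425.
Unemployment rate = 13,508 / 192,661 = 7.01%.
Labor force participation rate = 192,661 / 248,425 = 77.55%.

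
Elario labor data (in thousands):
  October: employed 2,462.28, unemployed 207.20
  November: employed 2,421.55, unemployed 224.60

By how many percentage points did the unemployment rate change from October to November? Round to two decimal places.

October: labor force = 2,462.28 + 207.20 = 2,669.48; u = 207.20/2,669.48 = 7.76%.
November: labor force = 2,421.55 + 224.60 = 2,646.15; u = 224.60/2,646.15 = 8.49%.
Change = 8.49% − 7.76% = +0.73 pp.

The unemployment rate changed by +0.73 percentage points.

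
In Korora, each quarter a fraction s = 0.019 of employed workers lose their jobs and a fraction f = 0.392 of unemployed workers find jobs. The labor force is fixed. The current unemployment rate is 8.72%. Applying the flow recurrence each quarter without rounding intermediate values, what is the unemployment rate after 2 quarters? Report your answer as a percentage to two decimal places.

Unemployment rate after two quarters ≈ 6.04%.

With a fixed labor force, u_{t+1} = u_t + s·(1−u_t) − f·u_t = u_t·(1−s−f) + s.
Here 1−s−f = 0.589 and s = 0.019.
u_1 = 0.087200 × 0.589 + 0.019 = 0.070361.
u_2 = 0.070361 × 0.589 + 0.019 = 0.060443.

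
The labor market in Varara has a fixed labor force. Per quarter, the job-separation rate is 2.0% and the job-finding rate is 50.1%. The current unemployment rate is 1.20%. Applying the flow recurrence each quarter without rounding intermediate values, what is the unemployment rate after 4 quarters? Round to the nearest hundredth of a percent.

Unemployment rate after four quarters ≈ 3.70%.

With a fixed labor force, u_{t+1} = u_t + s·(1−u_t) − f·u_t = u_t·(1−s−f) + s.
Here 1−s−f = 0.479 and s = 0.020.
u_1 = 0.012000 × 0.479 + 0.020 = 0.025748.
u_2 = 0.025748 × 0.479 + 0.020 = 0.032333.
u_3 = 0.032333 × 0.479 + 0.020 = 0.035488.
u_4 = 0.035488 × 0.479 + 0.020 = 0.036999.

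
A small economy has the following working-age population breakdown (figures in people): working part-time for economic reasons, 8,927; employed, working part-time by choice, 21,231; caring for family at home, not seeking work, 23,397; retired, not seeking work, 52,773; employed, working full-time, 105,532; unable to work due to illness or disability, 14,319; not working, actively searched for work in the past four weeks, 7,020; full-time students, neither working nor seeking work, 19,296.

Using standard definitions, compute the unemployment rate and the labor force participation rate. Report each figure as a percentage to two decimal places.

Unemployment rate ≈ 4.92%; labor force participation rate ≈ 56.52%.

Employed = 8,927 + 21,231 + 105,532 = 135,690 (anyone who worked, including part-time for economic reasons, counts as employed).
Unemployed = 7,020.
Labor force = 135,690 + 7,020 = 142,710.
Not in labor force = 23,397 + 52,773 + 14,319 + 19,296 = 109,785 (those not working and not actively searching are outside the labor force).
Civilian working-age population = 142,710 + 109,785 = 252,495.
Unemployment rate = 7,020 / 142,710 = 4.92%.
Labor force participation rate = 142,710 / 252,495 = 56.52%.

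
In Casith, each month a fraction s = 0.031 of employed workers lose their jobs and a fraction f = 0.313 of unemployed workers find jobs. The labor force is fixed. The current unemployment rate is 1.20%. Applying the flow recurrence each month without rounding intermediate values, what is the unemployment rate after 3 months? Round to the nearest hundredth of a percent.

Unemployment rate after three months ≈ 6.81%.

With a fixed labor force, u_{t+1} = u_t + s·(1−u_t) − f·u_t = u_t·(1−s−f) + s.
Here 1−s−f = 0.656 and s = 0.031.
u_1 = 0.012000 × 0.656 + 0.031 = 0.038872.
u_2 = 0.038872 × 0.656 + 0.031 = 0.056500.
u_3 = 0.056500 × 0.656 + 0.031 = 0.068064.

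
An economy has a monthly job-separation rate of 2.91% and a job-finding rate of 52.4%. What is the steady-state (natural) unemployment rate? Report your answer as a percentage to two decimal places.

Steady-state unemployment rate ≈ 5.26%.

At steady state the flows balance: s·E = f·U, so U/(E+U) = s/(s+f).
u* = 2.91 / (2.91 + 52.4) = 2.91 / 55.31 = 5.26%.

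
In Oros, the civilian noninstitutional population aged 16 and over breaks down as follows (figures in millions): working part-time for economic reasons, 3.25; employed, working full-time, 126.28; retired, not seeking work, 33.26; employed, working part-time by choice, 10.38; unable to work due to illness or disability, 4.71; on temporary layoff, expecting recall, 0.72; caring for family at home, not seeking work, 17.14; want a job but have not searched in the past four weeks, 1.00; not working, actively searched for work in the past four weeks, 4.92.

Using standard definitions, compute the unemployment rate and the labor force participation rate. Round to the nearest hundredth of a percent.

Unemployment rate ≈ 3.87%; labor force participation rate ≈ 72.18%.

Employed = 3.25 + 126.28 + 10.38 = 139.91 million (anyone who worked, including part-time for economic reasons, counts as employed).
Unemployed = 0.72 + 4.92 = 5.64 million (jobless and actively searching, or on temporary layoff).
Labor force = 139.91 + 5.64 = 145.55 million.
Not in labor force = 33.26 + 4.71 + 17.14 + 1.00 = 56.11 million (those not working and not actively searching are outside the labor force — including those who want a job but have given up searching).
Civilian working-age population = 145.55 + 56.11 = 201.66 million.
Unemployment rate = 5.64 / 145.55 = 3.87%.
Labor force participation rate = 145.55 / 201.66 = 72.18%.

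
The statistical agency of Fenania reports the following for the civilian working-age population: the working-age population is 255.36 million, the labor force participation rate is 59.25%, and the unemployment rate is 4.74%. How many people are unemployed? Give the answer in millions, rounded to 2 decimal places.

Labor force = 0.5925 × 255.36 = 151.30 million.
Unemployed = 0.0474 × 151.30 ≈ 7.17 million.

About 7.17 million are unemployed.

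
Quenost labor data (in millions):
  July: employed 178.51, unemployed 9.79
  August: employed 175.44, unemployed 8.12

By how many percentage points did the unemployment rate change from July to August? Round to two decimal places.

The unemployment rate changed by −0.78 percentage points.

July: labor force = 178.51 + 9.79 = 188.30; u = 9.79/188.30 = 5.20%.
August: labor force = 175.44 + 8.12 = 183.56; u = 8.12/183.56 = 4.42%.
Change = 4.42% − 5.20% = −0.78 pp.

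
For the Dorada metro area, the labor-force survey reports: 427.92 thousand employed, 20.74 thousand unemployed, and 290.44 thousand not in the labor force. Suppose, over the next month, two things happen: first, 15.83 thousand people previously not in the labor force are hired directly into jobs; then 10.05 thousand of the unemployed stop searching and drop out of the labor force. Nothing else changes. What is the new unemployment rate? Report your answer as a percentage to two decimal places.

New unemployment rate ≈ 2.35%.

Initially, labor force = 427.92 + 20.74 = 448.66 thousand, so u = 20.74/448.66 = 4.62%.
After the first change, employed and labor force both rise by 15.83; unemployed unchanged → E = 443.75, U = 20.74, labor force = 464.49 thousand.
After the second change, unemployed and labor force both fall by 10.05 → E = 443.75, U = 10.69, labor force = 454.44 thousand.
New unemployment rate = 10.69 / 454.44 = 2.35%.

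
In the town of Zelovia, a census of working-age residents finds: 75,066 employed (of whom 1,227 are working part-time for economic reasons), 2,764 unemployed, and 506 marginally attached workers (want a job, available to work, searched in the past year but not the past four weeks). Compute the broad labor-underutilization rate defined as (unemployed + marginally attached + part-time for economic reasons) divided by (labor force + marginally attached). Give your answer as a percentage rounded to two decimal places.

Labor force = 75,066 + 2,764 = 77,830.
Numerator = 2,764 + 506 + 1,227 = 4,497.
Denominator = 77,830 + 506 = 78,336.
Broad rate = 4,497 / 78,336 = 5.74%.

Broad underutilization rate ≈ 5.74%.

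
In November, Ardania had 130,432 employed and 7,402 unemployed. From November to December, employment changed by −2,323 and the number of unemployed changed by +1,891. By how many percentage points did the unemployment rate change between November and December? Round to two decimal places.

The unemployment rate changed by +1.39 percentage points.

November: labor force = 130,432 + 7,402 = 137,834; u = 7,402/137,834 = 5.37%.
December: labor force = 128,109 + 9,293 = 137,402; u = 9,293/137,402 = 6.76%.
Change = 6.76% − 5.37% = +1.39 pp.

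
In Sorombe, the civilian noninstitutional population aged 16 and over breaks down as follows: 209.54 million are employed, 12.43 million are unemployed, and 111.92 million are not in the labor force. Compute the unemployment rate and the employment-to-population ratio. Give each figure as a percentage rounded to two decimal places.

Labor force = employed + unemployed = 209.54 + 12.43 = 221.97 million.
Working-age population = 221.97 + 111.92 = 333.89 million.
Unemployment rate = 12.43 / 221.97 = 5.60%.
Employment-population ratio = 209.54 / 333.89 = 62.76%.

Unemployment rate ≈ 5.60%; employment-population ratio ≈ 62.76%.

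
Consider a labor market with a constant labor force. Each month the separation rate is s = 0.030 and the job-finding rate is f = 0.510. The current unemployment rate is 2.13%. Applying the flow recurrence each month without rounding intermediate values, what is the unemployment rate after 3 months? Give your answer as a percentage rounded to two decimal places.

With a fixed labor force, u_{t+1} = u_t + s·(1−u_t) − f·u_t = u_t·(1−s−f) + s.
Here 1−s−f = 0.460 and s = 0.030.
u_1 = 0.021300 × 0.460 + 0.030 = 0.039798.
u_2 = 0.039798 × 0.460 + 0.030 = 0.048307.
u_3 = 0.048307 × 0.460 + 0.030 = 0.052221.

Unemployment rate after three months ≈ 5.22%.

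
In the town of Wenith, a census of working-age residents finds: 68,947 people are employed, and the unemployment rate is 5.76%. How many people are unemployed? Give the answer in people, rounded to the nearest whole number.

About 4,214 are unemployed.

Let U be the number unemployed. The labor force is E + U, and U/(E+U) = 0.0576.
So U = 0.0576 × 68,947 / (1 − 0.0576) = 3971.35 / 0.9424 ≈ 4,214.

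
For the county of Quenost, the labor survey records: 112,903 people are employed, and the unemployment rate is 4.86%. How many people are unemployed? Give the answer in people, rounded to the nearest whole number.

Let U be the number unemployed. The labor force is E + U, and U/(E+U) = 0.0486.
So U = 0.0486 × 112,903 / (1 − 0.0486) = 5487.09 / 0.9514 ≈ 5,767.

About 5,767 are unemployed.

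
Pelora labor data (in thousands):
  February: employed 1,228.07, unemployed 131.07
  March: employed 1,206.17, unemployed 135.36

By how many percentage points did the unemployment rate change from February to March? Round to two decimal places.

The unemployment rate changed by +0.45 percentage points.

February: labor force = 1,228.07 + 131.07 = 1,359.14; u = 131.07/1,359.14 = 9.64%.
March: labor force = 1,206.17 + 135.36 = 1,341.53; u = 135.36/1,341.53 = 10.09%.
Change = 10.09% − 9.64% = +0.45 pp.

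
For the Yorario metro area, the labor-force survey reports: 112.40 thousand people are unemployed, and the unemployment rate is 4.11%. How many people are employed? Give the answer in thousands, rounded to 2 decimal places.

About 2,622.39 thousand are employed.

Labor force = U / u = 112.40 / 0.0411 ≈ 2,734.79 thousand.
Employed = labor force − unemployed = 2,734.79 − 112.40 = 2,622.39 thousand.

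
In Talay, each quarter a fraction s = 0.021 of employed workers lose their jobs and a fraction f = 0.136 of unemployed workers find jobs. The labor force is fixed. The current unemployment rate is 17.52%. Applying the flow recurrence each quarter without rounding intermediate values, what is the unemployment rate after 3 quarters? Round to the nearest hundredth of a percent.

With a fixed labor force, u_{t+1} = u_t + s·(1−u_t) − f·u_t = u_t·(1−s−f) + s.
Here 1−s−f = 0.843 and s = 0.021.
u_1 = 0.175200 × 0.843 + 0.021 = 0.168694.
u_2 = 0.168694 × 0.843 + 0.021 = 0.163209.
u_3 = 0.163209 × 0.843 + 0.021 = 0.158585.

Unemployment rate after three quarters ≈ 15.86%.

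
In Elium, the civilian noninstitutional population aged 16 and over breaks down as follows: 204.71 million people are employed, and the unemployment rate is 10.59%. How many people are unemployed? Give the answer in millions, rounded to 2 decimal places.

About 24.25 million are unemployed.

Let U be the number unemployed. The labor force is E + U, and U/(E+U) = 0.1059.
So U = 0.1059 × 204.71 / (1 − 0.1059) = 21.6788 / 0.8941 ≈ 24.25 million.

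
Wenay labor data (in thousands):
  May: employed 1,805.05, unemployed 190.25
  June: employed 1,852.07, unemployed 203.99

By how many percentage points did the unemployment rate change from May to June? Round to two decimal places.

The unemployment rate changed by +0.39 percentage points.

May: labor force = 1,805.05 + 190.25 = 1,995.30; u = 190.25/1,995.30 = 9.53%.
June: labor force = 1,852.07 + 203.99 = 2,056.06; u = 203.99/2,056.06 = 9.92%.
Change = 9.92% − 9.53% = +0.39 pp.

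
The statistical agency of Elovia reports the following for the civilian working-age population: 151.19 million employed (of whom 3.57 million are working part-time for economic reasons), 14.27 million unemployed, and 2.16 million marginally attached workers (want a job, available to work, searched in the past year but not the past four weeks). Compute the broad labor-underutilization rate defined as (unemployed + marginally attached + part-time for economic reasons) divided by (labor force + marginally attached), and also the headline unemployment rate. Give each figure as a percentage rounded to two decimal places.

Labor force = 151.19 + 14.27 = 165.46 million.
Numerator = 14.27 + 2.16 + 3.57 = 20.00 million.
Denominator = 165.46 + 2.16 = 167.62 million.
Broad rate = 20.00 / 167.62 = 11.93%.
Headline unemployment rate = 14.27 / 165.46 = 8.62%.

Broad underutilization rate ≈ 11.93%; headline unemployment rate ≈ 8.62%.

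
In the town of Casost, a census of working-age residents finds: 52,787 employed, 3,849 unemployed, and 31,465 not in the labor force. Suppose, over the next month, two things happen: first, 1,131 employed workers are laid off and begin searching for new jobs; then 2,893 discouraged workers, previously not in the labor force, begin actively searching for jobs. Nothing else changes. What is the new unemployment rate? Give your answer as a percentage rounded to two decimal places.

Initially, labor force = 52,787 + 3,849 = 56,636, so u = 3,849/56,636 = 6.80%.
After the first change, employed falls and unemployed rises by 1,131; labor force unchanged → E = 51,656, U = 4,980, labor force = 56,636.
After the second change, unemployed and labor force both rise by 2,893 → E = 51,656, U = 7,873, labor force = 59,529.
New unemployment rate = 7,873 / 59,529 = 13.23%.

New unemployment rate ≈ 13.23%.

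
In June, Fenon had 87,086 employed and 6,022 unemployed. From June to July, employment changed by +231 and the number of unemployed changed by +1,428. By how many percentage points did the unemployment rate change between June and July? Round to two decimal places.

The unemployment rate changed by +1.39 percentage points.

June: labor force = 87,086 + 6,022 = 93,108; u = 6,022/93,108 = 6.47%.
July: labor force = 87,317 + 7,450 = 94,767; u = 7,450/94,767 = 7.86%.
Change = 7.86% − 6.47% = +1.39 pp.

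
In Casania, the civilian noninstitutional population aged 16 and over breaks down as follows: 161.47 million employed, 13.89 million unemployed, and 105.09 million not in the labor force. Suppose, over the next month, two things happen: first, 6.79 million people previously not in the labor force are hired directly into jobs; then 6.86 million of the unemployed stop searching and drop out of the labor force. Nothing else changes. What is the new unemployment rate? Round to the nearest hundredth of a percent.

New unemployment rate ≈ 4.01%.

Initially, labor force = 161.47 + 13.89 = 175.36 million, so u = 13.89/175.36 = 7.92%.
After the first change, employed and labor force both rise by 6.79; unemployed unchanged → E = 168.26, U = 13.89, labor force = 182.15 million.
After the second change, unemployed and labor force both fall by 6.86 → E = 168.26, U = 7.03, labor force = 175.29 million.
New unemployment rate = 7.03 / 175.29 = 4.01%.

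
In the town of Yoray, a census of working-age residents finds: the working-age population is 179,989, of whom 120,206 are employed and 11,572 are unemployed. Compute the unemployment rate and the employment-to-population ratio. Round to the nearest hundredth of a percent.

Labor force = employed + unemployed = 120,206 + 11,572 = 131,778.
Unemployment rate = 11,572 / 131,778 = 8.78%.
Employment-population ratio = 120,206 / 179,989 = 66.79%.

Unemployment rate ≈ 8.78%; employment-population ratio ≈ 66.79%.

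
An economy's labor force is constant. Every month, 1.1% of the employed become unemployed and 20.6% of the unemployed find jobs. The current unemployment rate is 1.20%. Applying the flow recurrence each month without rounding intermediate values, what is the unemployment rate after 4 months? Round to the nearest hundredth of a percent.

With a fixed labor force, u_{t+1} = u_t + s·(1−u_t) − f·u_t = u_t·(1−s−f) + s.
Here 1−s−f = 0.783 and s = 0.011.
u_1 = 0.012000 × 0.783 + 0.011 = 0.020396.
u_2 = 0.020396 × 0.783 + 0.011 = 0.026970.
u_3 = 0.026970 × 0.783 + 0.011 = 0.032118.
u_4 = 0.032118 × 0.783 + 0.011 = 0.036148.

Unemployment rate after four months ≈ 3.61%.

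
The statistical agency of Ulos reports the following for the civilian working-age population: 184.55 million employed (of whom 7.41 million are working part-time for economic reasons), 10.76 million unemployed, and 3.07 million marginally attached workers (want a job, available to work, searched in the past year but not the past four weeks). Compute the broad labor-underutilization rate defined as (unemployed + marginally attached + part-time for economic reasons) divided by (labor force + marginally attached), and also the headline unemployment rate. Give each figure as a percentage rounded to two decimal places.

Labor force = 184.55 + 10.76 = 195.31 million.
Numerator = 10.76 + 3.07 + 7.41 = 21.24 million.
Denominator = 195.31 + 3.07 = 198.38 million.
Broad rate = 21.24 / 198.38 = 10.71%.
Headline unemployment rate = 10.76 / 195.31 = 5.51%.

Broad underutilization rate ≈ 10.71%; headline unemployment rate ≈ 5.51%.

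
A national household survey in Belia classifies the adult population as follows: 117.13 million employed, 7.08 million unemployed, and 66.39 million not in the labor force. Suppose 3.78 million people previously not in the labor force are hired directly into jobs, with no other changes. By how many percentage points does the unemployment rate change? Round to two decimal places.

Initially, labor force = 117.13 + 7.08 = 124.21 million, so u = 7.08/124.21 = 5.70%.
After the change, employed and labor force both rise by 3.78; unemployed unchanged → E = 120.91, U = 7.08, labor force = 127.99 million.
New unemployment rate = 7.08 / 127.99 = 5.53%.
Change = 5.53% − 5.70% = −0.17 percentage points.

The unemployment rate changes by −0.17 percentage points.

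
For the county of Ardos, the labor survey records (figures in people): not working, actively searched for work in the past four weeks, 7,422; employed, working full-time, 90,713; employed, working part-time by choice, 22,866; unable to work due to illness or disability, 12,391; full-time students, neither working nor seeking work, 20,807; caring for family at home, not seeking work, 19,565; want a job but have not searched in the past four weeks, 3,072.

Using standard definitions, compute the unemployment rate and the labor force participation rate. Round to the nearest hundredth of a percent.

Unemployment rate ≈ 6.13%; labor force participation rate ≈ 68.43%.

Employed = 90,713 + 22,866 = 113,579.
Unemployed = 7,422.
Labor force = 113,579 + 7,422 = 121,001.
Not in labor force = 12,391 + 20,807 + 19,565 + 3,072 = 55,835 (those not working and not actively searching are outside the labor force — including those who want a job but have given up searching).
Civilian working-age population = 121,001 + 55,835 = 176,836.
Unemployment rate = 7,422 / 121,001 = 6.13%.
Labor force participation rate = 121,001 / 176,836 = 68.43%.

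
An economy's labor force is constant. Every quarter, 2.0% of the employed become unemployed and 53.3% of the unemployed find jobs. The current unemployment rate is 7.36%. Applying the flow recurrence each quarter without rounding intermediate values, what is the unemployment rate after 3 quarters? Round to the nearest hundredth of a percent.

Unemployment rate after three quarters ≈ 3.95%.

With a fixed labor force, u_{t+1} = u_t + s·(1−u_t) − f·u_t = u_t·(1−s−f) + s.
Here 1−s−f = 0.447 and s = 0.020.
u_1 = 0.073600 × 0.447 + 0.020 = 0.052899.
u_2 = 0.052899 × 0.447 + 0.020 = 0.043646.
u_3 = 0.043646 × 0.447 + 0.020 = 0.039510.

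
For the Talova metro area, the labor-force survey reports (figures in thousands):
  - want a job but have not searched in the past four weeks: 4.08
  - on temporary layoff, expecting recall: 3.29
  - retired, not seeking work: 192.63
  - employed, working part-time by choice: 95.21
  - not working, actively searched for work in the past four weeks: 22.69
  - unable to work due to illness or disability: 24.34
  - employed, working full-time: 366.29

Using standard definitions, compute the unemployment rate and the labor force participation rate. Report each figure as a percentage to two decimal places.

Employed = 95.21 + 366.29 = 461.50 thousand.
Unemployed = 3.29 + 22.69 = 25.98 thousand (jobless and actively searching, or on temporary layoff).
Labor force = 461.50 + 25.98 = 487.48 thousand.
Not in labor force = 4.08 + 192.63 + 24.34 = 221.05 thousand (those not working and not actively searching are outside the labor force — including those who want a job but have given up searching).
Civilian working-age population = 487.48 + 221.05 = 708.53 thousand.
Unemployment rate = 25.98 / 487.48 = 5.33%.
Labor force participation rate = 487.48 / 708.53 = 68.80%.

Unemployment rate ≈ 5.33%; labor force participation rate ≈ 68.80%.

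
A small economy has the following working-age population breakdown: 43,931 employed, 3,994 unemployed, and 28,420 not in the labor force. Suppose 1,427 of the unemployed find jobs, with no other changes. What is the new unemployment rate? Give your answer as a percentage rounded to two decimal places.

New unemployment rate ≈ 5.36%.

Initially, labor force = 43,931 + 3,994 = 47,925, so u = 3,994/47,925 = 8.33%.
After the change, unemployed falls and employed rises by 1,427; labor force unchanged → E = 45,358, U = 2,567, labor force = 47,925.
New unemployment rate = 2,567 / 47,925 = 5.36%.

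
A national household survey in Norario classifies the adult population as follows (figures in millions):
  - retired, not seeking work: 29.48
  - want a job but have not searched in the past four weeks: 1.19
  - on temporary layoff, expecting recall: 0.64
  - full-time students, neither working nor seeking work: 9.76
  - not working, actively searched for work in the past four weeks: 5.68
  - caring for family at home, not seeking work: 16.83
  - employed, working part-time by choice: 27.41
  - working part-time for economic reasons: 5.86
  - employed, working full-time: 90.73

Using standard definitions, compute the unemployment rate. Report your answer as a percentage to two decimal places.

Unemployment rate ≈ 4.85%.

Employed = 27.41 + 5.86 + 90.73 = 124.00 million (anyone who worked, including part-time for economic reasons, counts as employed).
Unemployed = 0.64 + 5.68 = 6.32 million (jobless and actively searching, or on temporary layoff).
Labor force = 124.00 + 6.32 = 130.32 million.
Unemployment rate = 6.32 / 130.32 = 4.85%.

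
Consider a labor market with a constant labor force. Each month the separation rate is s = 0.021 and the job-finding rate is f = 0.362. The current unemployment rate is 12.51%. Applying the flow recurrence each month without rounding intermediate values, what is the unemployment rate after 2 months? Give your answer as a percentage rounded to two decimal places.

Unemployment rate after two months ≈ 8.16%.

With a fixed labor force, u_{t+1} = u_t + s·(1−u_t) − f·u_t = u_t·(1−s−f) + s.
Here 1−s−f = 0.617 and s = 0.021.
u_1 = 0.125100 × 0.617 + 0.021 = 0.098187.
u_2 = 0.098187 × 0.617 + 0.021 = 0.081581.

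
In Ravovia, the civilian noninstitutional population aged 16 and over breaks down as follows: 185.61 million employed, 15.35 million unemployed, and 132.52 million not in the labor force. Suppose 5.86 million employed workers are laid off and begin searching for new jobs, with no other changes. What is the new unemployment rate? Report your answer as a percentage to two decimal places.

New unemployment rate ≈ 10.55%.

Initially, labor force = 185.61 + 15.35 = 200.96 million, so u = 15.35/200.96 = 7.64%.
After the change, employed falls and unemployed rises by 5.86; labor force unchanged → E = 179.75, U = 21.21, labor force = 200.96 million.
New unemployment rate = 21.21 / 200.96 = 10.55%.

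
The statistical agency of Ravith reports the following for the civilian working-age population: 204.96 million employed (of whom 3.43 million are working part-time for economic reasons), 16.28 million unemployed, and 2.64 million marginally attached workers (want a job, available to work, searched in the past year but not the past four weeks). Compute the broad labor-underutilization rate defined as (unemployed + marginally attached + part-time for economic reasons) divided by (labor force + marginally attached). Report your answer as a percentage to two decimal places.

Broad underutilization rate ≈ 9.98%.

Labor force = 204.96 + 16.28 = 221.24 million.
Numerator = 16.28 + 2.64 + 3.43 = 22.35 million.
Denominator = 221.24 + 2.64 = 223.88 million.
Broad rate = 22.35 / 223.88 = 9.98%.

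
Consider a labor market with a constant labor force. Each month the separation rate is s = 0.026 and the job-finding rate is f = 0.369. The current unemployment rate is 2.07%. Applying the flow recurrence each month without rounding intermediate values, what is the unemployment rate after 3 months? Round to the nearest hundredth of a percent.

Unemployment rate after three months ≈ 5.58%.

With a fixed labor force, u_{t+1} = u_t + s·(1−u_t) − f·u_t = u_t·(1−s−f) + s.
Here 1−s−f = 0.605 and s = 0.026.
u_1 = 0.020700 × 0.605 + 0.026 = 0.038524.
u_2 = 0.038524 × 0.605 + 0.026 = 0.049307.
u_3 = 0.049307 × 0.605 + 0.026 = 0.055831.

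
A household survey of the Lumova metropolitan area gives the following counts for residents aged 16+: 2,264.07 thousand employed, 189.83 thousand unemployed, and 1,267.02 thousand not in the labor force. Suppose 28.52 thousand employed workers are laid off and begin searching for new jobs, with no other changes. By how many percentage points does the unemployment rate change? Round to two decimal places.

Initially, labor force = 2,264.07 + 189.83 = 2,453.90 thousand, so u = 189.83/2,453.90 = 7.74%.
After the change, employed falls and unemployed rises by 28.52; labor force unchanged → E = 2,235.55, U = 218.35, labor force = 2,453.90 thousand.
New unemployment rate = 218.35 / 2,453.90 = 8.90%.
Change = 8.90% − 7.74% = +1.16 percentage points.

The unemployment rate changes by +1.16 percentage points.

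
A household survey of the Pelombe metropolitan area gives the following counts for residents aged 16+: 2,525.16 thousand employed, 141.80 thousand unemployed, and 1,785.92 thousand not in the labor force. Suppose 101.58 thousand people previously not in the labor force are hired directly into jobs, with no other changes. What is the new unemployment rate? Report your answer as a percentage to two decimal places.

New unemployment rate ≈ 5.12%.

Initially, labor force = 2,525.16 + 141.80 = 2,666.96 thousand, so u = 141.80/2,666.96 = 5.32%.
After the change, employed and labor force both rise by 101.58; unemployed unchanged → E = 2,626.74, U = 141.80, labor force = 2,768.54 thousand.
New unemployment rate = 141.80 / 2,768.54 = 5.12%.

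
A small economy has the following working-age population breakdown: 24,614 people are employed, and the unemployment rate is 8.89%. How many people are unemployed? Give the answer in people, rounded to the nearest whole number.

About 2,402 are unemployed.

Let U be the number unemployed. The labor force is E + U, and U/(E+U) = 0.0889.
So U = 0.0889 × 24,614 / (1 − 0.0889) = 2188.18 / 0.9111 ≈ 2,402.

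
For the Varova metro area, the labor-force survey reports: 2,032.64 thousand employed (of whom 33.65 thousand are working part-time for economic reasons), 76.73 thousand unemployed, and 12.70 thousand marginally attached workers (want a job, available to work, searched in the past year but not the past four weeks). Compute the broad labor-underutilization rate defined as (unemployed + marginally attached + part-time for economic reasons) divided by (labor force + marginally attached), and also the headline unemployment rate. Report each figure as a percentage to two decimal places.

Broad underutilization rate ≈ 5.80%; headline unemployment rate ≈ 3.64%.

Labor force = 2,032.64 + 76.73 = 2,109.37 thousand.
Numerator = 76.73 + 12.70 + 33.65 = 123.08 thousand.
Denominator = 2,109.37 + 12.70 = 2,122.07 thousand.
Broad rate = 123.08 / 2,122.07 = 5.80%.
Headline unemployment rate = 76.73 / 2,109.37 = 3.64%.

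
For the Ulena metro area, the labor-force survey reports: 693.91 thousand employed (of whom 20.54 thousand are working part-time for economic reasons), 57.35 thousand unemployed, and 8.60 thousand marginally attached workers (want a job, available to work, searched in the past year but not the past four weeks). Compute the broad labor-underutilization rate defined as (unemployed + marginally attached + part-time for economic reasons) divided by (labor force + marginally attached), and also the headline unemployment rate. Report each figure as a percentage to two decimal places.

Broad underutilization rate ≈ 11.38%; headline unemployment rate ≈ 7.63%.

Labor force = 693.91 + 57.35 = 751.26 thousand.
Numerator = 57.35 + 8.60 + 20.54 = 86.49 thousand.
Denominator = 751.26 + 8.60 = 759.86 thousand.
Broad rate = 86.49 / 759.86 = 11.38%.
Headline unemployment rate = 57.35 / 751.26 = 7.63%.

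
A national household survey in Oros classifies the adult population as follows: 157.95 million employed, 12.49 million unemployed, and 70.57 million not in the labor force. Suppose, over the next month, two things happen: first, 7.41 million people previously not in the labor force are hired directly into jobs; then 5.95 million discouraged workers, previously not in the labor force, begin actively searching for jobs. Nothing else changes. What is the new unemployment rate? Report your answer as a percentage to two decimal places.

Initially, labor force = 157.95 + 12.49 = 170.44 million, so u = 12.49/170.44 = 7.33%.
After the first change, employed and labor force both rise by 7.41; unemployed unchanged → E = 165.36, U = 12.49, labor force = 177.85 million.
After the second change, unemployed and labor force both rise by 5.95 → E = 165.36, U = 18.44, labor force = 183.80 million.
New unemployment rate = 18.44 / 183.80 = 10.03%.

New unemployment rate ≈ 10.03%.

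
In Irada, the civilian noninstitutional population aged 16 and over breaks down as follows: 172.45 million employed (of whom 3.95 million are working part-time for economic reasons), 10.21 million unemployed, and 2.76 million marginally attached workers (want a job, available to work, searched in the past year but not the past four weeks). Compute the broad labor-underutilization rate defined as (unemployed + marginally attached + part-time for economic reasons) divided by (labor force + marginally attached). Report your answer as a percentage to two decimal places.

Labor force = 172.45 + 10.21 = 182.66 million.
Numerator = 10.21 + 2.76 + 3.95 = 16.92 million.
Denominator = 182.66 + 2.76 = 185.42 million.
Broad rate = 16.92 / 185.42 = 9.13%.

Broad underutilization rate ≈ 9.13%.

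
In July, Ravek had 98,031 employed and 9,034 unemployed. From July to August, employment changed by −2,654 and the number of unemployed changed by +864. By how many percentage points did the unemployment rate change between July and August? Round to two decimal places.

July: labor force = 98,031 + 9,034 = 107,065; u = 9,034/107,065 = 8.44%.
August: labor force = 95,377 + 9,898 = 105,275; u = 9,898/105,275 = 9.40%.
Change = 9.40% − 8.44% = +0.96 pp.

The unemployment rate changed by +0.96 percentage points.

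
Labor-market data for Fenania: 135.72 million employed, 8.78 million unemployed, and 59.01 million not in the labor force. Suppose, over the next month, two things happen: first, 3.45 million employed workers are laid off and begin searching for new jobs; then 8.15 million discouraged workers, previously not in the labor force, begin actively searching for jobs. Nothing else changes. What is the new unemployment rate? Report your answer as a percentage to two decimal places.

New unemployment rate ≈ 13.35%.

Initially, labor force = 135.72 + 8.78 = 144.50 million, so u = 8.78/144.50 = 6.08%.
After the first change, employed falls and unemployed rises by 3.45; labor force unchanged → E = 132.27, U = 12.23, labor force = 144.50 million.
After the second change, unemployed and labor force both rise by 8.15 → E = 132.27, U = 20.38, labor force = 152.65 million.
New unemployment rate = 20.38 / 152.65 = 13.35%.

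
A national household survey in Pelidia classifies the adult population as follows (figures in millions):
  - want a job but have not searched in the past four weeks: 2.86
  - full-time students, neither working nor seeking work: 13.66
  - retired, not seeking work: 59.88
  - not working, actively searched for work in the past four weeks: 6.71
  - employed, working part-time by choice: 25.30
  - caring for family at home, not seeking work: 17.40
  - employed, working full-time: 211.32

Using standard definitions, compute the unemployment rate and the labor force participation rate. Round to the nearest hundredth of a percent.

Unemployment rate ≈ 2.76%; labor force participation rate ≈ 72.18%.

Employed = 25.30 + 211.32 = 236.62 million.
Unemployed = 6.71 million.
Labor force = 236.62 + 6.71 = 243.33 million.
Not in labor force = 2.86 + 13.66 + 59.88 + 17.40 = 93.80 million (those not working and not actively searching are outside the labor force — including those who want a job but have given up searching).
Civilian working-age population = 243.33 + 93.80 = 337.13 million.
Unemployment rate = 6.71 / 243.33 = 2.76%.
Labor force participation rate = 243.33 / 337.13 = 72.18%.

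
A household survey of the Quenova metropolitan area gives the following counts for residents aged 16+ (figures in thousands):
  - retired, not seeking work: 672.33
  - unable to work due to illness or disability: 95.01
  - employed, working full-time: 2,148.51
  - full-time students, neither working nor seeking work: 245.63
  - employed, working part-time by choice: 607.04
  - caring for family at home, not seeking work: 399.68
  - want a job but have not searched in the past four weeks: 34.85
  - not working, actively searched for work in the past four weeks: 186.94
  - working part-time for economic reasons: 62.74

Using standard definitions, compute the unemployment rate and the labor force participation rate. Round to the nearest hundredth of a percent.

Employed = 2,148.51 + 607.04 + 62.74 = 2,818.29 thousand (anyone who worked, including part-time for economic reasons, counts as employed).
Unemployed = 186.94 thousand.
Labor force = 2,818.29 + 186.94 = 3,005.23 thousand.
Not in labor force = 672.33 + 95.01 + 245.63 + 399.68 + 34.85 = 1,447.50 thousand (those not working and not actively searching are outside the labor force — including those who want a job but have given up searching).
Civilian working-age population = 3,005.23 + 1,447.50 = 4,452.73 thousand.
Unemployment rate = 186.94 / 3,005.23 = 6.22%.
Labor force participation rate = 3,005.23 / 4,452.73 = 67.49%.

Unemployment rate ≈ 6.22%; labor force participation rate ≈ 67.49%.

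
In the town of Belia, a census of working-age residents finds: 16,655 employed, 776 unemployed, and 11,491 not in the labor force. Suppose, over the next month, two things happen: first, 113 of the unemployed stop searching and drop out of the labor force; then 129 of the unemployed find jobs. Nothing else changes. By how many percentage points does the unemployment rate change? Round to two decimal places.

The unemployment rate changes by −1.37 percentage points.

Initially, labor force = 16,655 + 776 = 17,431, so u = 776/17,431 = 4.45%.
After the first change, unemployed and labor force both fall by 113 → E = 16,655, U = 663, labor force = 17,318.
After the second change, unemployed falls and employed rises by 129; labor force unchanged → E = 16,784, U = 534, labor force = 17,318.
New unemployment rate = 534 / 17,318 = 3.08%.
Change = 3.08% − 4.45% = −1.37 percentage points.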